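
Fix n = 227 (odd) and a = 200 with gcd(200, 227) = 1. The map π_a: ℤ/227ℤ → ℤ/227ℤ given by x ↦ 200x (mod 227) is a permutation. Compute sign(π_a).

Orbit of 201 under x↦200x: [201, 21, 114, 100, 24, 33, 17]… (length divides ord_227(200)).
2 cycles of lengths [226, 1].
227 − 2 = 225 transpositions; sign(π) = (−1)^225 = -1.
The Jacobi symbol (200|227) = -1 (Zolotarev) agrees.

-1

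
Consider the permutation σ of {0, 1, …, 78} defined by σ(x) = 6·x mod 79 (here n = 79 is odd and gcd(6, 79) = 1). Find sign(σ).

-1

Orbit of 51 under x↦6x: [51, 69, 19, 35, 52, 75, 55]… (length divides ord_79(6)).
Cycle lengths of π_6 on ℤ/79ℤ: [78, 1]; 2 cycles in total.
sign(π) = (−1)^{n − #cycles} = (−1)^{79−2} = (−1)^77 = -1.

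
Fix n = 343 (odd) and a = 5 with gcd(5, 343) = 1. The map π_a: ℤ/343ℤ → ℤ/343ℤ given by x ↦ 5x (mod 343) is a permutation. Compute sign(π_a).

-1

Orbit of 32 under x↦5x: [32, 160, 114, 227, 106, 187, 249]… (length divides ord_343(5)).
Cycle lengths of π_5 on ℤ/343ℤ: [294, 42, 6, 1]; 4 cycles in total.
sign(π) = (−1)^{n − #cycles} = (−1)^{343−4} = (−1)^339 = -1.
The Jacobi symbol (5|343) = -1 (Zolotarev) agrees.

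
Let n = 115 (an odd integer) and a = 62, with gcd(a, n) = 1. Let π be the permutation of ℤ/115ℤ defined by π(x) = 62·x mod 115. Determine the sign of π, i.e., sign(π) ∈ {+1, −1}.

Trace 58: π^k(58) = [58, 31, 82, 24, 108, 26, 2] for k=0..6.
Cycle type of π: 44×2 + 11×2 + 4 + 1; total 6 cycles.
6 cycles on 115: each ℓ→(−1)^(ℓ−1), product (−1)^109 = -1.
Check: (62/115) = -1 by Zolotarev.

-1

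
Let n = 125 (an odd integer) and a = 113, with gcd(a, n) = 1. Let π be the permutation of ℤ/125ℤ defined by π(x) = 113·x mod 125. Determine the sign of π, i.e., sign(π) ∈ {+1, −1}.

-1

Start at x=124: 124 → 12 → 106 → 103 → 14 → 82 → 16 → … (one orbit).
Cycle lengths of π_113 on ℤ/125ℤ: [100, 20, 4, 1]; 4 cycles in total.
sign(π) = (−1)^{n − #cycles} = (−1)^{125−4} = (−1)^121 = -1.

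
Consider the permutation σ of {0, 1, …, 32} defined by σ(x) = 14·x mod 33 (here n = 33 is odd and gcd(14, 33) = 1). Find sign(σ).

-1

Orbit of 5 under x↦14x: [5, 4, 23, 25, 20, 16, 26]… (length divides ord_33(14)).
π_14 has 6 disjoint cycles with lengths [10, 10, 5, 5, 2, 1] on {0,…,32}.
With 6 cycles on 33 points, sign = (−1)^{33−6} = -1.
Zolotarev: (14|33) = -1, matching the cycle-count sign.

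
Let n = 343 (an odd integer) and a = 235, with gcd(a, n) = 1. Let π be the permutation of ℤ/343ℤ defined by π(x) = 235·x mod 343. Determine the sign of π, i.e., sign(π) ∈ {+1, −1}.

Trace 158: π^k(158) = [158, 86, 316, 172, 289, 1, 235] for k=0..6.
Cycle type of π: 147×2 + 21×2 + 3×2 + 1; total 7 cycles.
343 − 7 = 336 transpositions; sign(π) = (−1)^336 = +1.
Zolotarev: (235|343) = +1, matching the cycle-count sign.

+1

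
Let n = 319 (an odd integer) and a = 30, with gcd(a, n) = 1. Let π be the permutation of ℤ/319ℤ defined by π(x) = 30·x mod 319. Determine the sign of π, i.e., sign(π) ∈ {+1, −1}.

Orbit of 1 under x↦30x: [1, 30, 262, 204, 59, 175, 146]… (length divides ord_319(30)).
Cycle type of π: 10×29 + 1×29; total 58 cycles.
With 58 cycles on 319 points, sign = (−1)^{319−58} = -1.

-1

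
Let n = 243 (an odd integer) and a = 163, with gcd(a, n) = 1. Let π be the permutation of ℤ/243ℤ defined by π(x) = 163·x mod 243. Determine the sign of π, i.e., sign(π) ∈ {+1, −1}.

+1

Start at x=1: 1 → 163 → 82 → 1 (one orbit).
The orbit structure of x ↦ 163x mod 243: 135 orbits of sizes [3, 3, 3, 3, 3, 3, 3, 3, 3, 3, 3, 3, 3, 3, 3, 3, 3, 3, 3, 3, 3, 3, 3, 3, 3, 3, 3, 3, 3, 3, 3, 3, 3, 3, 3, 3, 3, 3, 3, 3, 3, 3, 3, 3, 3, 3, 3, 3, 3, 3, 3, 3, 3, 3, 1, 1, 1, 1, 1, 1, 1, 1, 1, 1, 1, 1, 1, 1, 1, 1, 1, 1, 1, 1, 1, 1, 1, 1, 1, 1, 1, 1, 1, 1, 1, 1, 1, 1, 1, 1, 1, 1, 1, 1, 1, 1, 1, 1, 1, 1, 1, 1, 1, 1, 1, 1, 1, 1, 1, 1, 1, 1, 1, 1, 1, 1, 1, 1, 1, 1, 1, 1, 1, 1, 1, 1, 1, 1, 1, 1, 1, 1, 1, 1, 1].
Σ(ℓ_i−1) = 243−135 = 108; sign = (−1)^108 = +1.
The Jacobi symbol (163|243) = +1 (Zolotarev) agrees.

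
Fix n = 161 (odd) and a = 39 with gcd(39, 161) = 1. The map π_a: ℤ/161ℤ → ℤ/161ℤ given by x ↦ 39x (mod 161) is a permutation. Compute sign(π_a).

Trace 4: π^k(4) = [4, 156, 127, 123, 128, 1, 39] for k=0..6.
The orbit structure of x ↦ 39x mod 161: 9 orbits of sizes [33, 33, 33, 33, 11, 11, 3, 3, 1].
9 cycles on 161: each ℓ→(−1)^(ℓ−1), product (−1)^152 = +1.
Via Zolotarev, sign(π_{39}) = (39|161) = +1.

+1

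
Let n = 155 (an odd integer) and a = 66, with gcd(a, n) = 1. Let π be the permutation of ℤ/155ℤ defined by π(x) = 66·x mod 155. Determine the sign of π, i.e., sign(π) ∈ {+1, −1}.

Orbit of 16 under x↦66x: [16, 126, 101, 1, 66]… (length divides ord_155(66)).
35 cycles of lengths [5, 5, 5, 5, 5, 5, 5, 5, 5, 5, 5, 5, 5, 5, 5, 5, 5, 5, 5, 5, 5, 5, 5, 5, 5, 5, 5, 5, 5, 5, 1, 1, 1, 1, 1].
155 − 35 = 120 transpositions; sign(π) = (−1)^120 = +1.
Via Zolotarev, sign(π_{66}) = (66|155) = +1.

+1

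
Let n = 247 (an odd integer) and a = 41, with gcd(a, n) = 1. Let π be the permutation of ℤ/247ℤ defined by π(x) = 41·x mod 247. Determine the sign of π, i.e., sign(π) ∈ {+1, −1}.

+1

Orbit of 1 under x↦41x: [1, 41, 199, 8, 81, 110, 64]… (length divides ord_247(41)).
9 cycles of lengths [36, 36, 36, 36, 36, 36, 18, 12, 1].
Σ(ℓ_i−1) = 247−9 = 238; sign = (−1)^238 = +1.
(41|247)_J = +1 (Zolotarev's lemma cross-check).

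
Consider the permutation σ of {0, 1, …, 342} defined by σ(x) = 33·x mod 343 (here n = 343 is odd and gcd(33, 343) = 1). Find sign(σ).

-1

Orbit of 340 under x↦33x: [340, 244, 163, 234, 176, 320, 270]… (length divides ord_343(33)).
4 cycles of lengths [294, 42, 6, 1].
With 4 cycles on 343 points, sign = (−1)^{343−4} = -1.
The Jacobi symbol (33|343) = -1 (Zolotarev) agrees.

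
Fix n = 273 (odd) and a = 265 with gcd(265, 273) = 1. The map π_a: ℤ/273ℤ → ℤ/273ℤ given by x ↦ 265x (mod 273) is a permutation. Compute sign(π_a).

+1

Trace 34: π^k(34) = [34, 1, 265, 64] for k=0..3.
Cycle lengths of π_265 on ℤ/273ℤ: [4, 4, 4, 4, 4, 4, 4, 4, 4, 4, 4, 4, 4, 4, 4, 4, 4, 4, 4, 4, 4, 4, 4, 4, 4, 4, 4, 4, 4, 4, 4, 4, 4, 4, 4, 4, 4, 4, 4, 4, 4, 4, 4, 4, 4, 4, 4, 4, 4, 4, 4, 4, 4, 4, 4, 4, 4, 4, 4, 4, 4, 4, 4, 2, 2, 2, 2, 2, 2, 2, 2, 2, 1, 1, 1]; 75 cycles in total.
n − c = 273 − 75 = 198; sign = (−1)^198 = +1.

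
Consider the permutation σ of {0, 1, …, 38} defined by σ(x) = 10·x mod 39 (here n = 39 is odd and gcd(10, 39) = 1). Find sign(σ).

Trace 22: π^k(22) = [22, 25, 16, 4, 1, 10] for k=0..5.
Cycle type of π: 6×6 + 1×3; total 9 cycles.
9 cycles on 39: each ℓ→(−1)^(ℓ−1), product (−1)^30 = +1.

+1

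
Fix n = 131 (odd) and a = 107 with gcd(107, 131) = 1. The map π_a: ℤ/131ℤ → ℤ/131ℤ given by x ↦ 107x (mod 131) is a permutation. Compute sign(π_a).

Trace 63: π^k(63) = [63, 60, 1, 107, 52, 62, 84] for k=0..6.
π_107 has 11 disjoint cycles with lengths [13, 13, 13, 13, 13, 13, 13, 13, 13, 13, 1] on {0,…,130}.
With 11 cycles on 131 points, sign = (−1)^{131−11} = +1.
Zolotarev: (107|131) = +1, matching the cycle-count sign.

+1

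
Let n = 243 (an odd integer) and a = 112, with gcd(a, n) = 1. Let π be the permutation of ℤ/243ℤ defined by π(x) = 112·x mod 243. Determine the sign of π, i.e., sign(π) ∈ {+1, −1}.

Start at x=238: 238 → 169 → 217 → 4 → 205 → 118 → 94 → … (one orbit).
Cycle lengths of π_112 on ℤ/243ℤ: [81, 81, 27, 27, 9, 9, 3, 3, 1, 1, 1]; 11 cycles in total.
sign(π) = (−1)^{n − #cycles} = (−1)^{243−11} = (−1)^232 = +1.

+1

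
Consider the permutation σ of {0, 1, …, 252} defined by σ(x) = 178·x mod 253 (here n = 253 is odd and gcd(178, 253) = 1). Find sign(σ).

Trace 202: π^k(202) = [202, 30, 27, 252, 75, 194, 124] for k=0..6.
Cycle lengths of π_178 on ℤ/253ℤ: [110, 110, 22, 10, 1]; 5 cycles in total.
253 − 5 = 248 transpositions; sign(π) = (−1)^248 = +1.
(178|253)_J = +1 (Zolotarev's lemma cross-check).

+1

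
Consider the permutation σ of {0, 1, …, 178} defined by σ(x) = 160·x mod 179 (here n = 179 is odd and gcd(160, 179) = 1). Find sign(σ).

Orbit of 139 under x↦160x: [139, 44, 59, 132, 177, 38, 173]… (length divides ord_179(160)).
2 cycles of lengths [178, 1].
Σ(ℓ_i−1) = 179−2 = 177; sign = (−1)^177 = -1.

-1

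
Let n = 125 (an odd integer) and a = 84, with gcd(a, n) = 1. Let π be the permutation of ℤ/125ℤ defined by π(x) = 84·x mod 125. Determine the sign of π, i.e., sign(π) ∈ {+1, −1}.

+1

Trace 109: π^k(109) = [109, 31, 104, 111, 74, 91, 19] for k=0..6.
π_84 has 7 disjoint cycles with lengths [50, 50, 10, 10, 2, 2, 1] on {0,…,124}.
7 cycles on 125: each ℓ→(−1)^(ℓ−1), product (−1)^118 = +1.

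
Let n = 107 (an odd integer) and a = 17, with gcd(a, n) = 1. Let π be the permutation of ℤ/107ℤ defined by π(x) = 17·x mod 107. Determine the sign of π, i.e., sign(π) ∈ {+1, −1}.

Start at x=93: 93 → 83 → 20 → 19 → 2 → 34 → 43 → … (one orbit).
Cycle type of π: 106 + 1; total 2 cycles.
With 2 cycles on 107 points, sign = (−1)^{107−2} = -1.
The Jacobi symbol (17|107) = -1 (Zolotarev) agrees.

-1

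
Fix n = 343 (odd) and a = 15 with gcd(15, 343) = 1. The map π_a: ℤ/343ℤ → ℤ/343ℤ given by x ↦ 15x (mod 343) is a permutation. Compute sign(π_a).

+1

Trace 141: π^k(141) = [141, 57, 169, 134, 295, 309, 176] for k=0..6.
Cycle type of π: 49×6 + 7×6 + 1×7; total 19 cycles.
n − c = 343 − 19 = 324; sign = (−1)^324 = +1.
Zolotarev: (15|343) = +1, matching the cycle-count sign.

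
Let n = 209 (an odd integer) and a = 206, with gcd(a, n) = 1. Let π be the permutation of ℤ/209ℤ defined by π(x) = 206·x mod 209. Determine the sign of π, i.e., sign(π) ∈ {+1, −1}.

-1

Start at x=23: 23 → 140 → 207 → 6 → 191 → 54 → 47 → … (one orbit).
Cycle type of π: 90×2 + 10 + 9×2 + 1; total 6 cycles.
n − c = 209 − 6 = 203; sign = (−1)^203 = -1.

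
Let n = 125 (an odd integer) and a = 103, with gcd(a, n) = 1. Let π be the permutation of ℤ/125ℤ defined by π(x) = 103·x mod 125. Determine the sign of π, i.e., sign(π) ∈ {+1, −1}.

-1

Trace 118: π^k(118) = [118, 29, 112, 36, 83, 49, 47] for k=0..6.
Cycle lengths of π_103 on ℤ/125ℤ: [100, 20, 4, 1]; 4 cycles in total.
n − c = 125 − 4 = 121; sign = (−1)^121 = -1.
Zolotarev: (103|125) = -1, matching the cycle-count sign.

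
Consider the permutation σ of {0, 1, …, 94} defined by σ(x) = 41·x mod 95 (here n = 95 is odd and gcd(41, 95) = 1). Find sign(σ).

Start at x=6: 6 → 56 → 16 → 86 → 11 → 71 → 61 → … (one orbit).
Decompose π into cycles: lengths [18, 18, 18, 18, 18, 1, 1, 1, 1, 1] (10 cycles, including the fixed point 0).
n − c = 95 − 10 = 85; sign = (−1)^85 = -1.
Zolotarev: (41|95) = -1, matching the cycle-count sign.

-1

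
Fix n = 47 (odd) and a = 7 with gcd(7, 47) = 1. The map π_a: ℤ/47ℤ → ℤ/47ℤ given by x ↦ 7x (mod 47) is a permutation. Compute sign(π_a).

+1

Trace 2: π^k(2) = [2, 14, 4, 28, 8, 9, 16] for k=0..6.
Decompose π into cycles: lengths [23, 23, 1] (3 cycles, including the fixed point 0).
With 3 cycles on 47 points, sign = (−1)^{47−3} = +1.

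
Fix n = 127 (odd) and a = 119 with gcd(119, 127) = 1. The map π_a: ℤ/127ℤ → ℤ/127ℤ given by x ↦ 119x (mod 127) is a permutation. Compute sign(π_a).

Start at x=32: 32 → 125 → 16 → 126 → 8 → 63 → 4 → … (one orbit).
Cycle lengths of π_119 on ℤ/127ℤ: [14, 14, 14, 14, 14, 14, 14, 14, 14, 1]; 10 cycles in total.
127 − 10 = 117 transpositions; sign(π) = (−1)^117 = -1.
Zolotarev: (119|127) = -1, matching the cycle-count sign.

-1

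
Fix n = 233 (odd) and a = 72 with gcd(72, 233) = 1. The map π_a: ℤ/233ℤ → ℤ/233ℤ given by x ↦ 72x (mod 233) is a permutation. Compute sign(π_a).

+1

Trace 38: π^k(38) = [38, 173, 107, 15, 148, 171, 196] for k=0..6.
Cycle lengths of π_72 on ℤ/233ℤ: [116, 116, 1]; 3 cycles in total.
Σ(ℓ_i−1) = 233−3 = 230; sign = (−1)^230 = +1.
Via Zolotarev, sign(π_{72}) = (72|233) = +1.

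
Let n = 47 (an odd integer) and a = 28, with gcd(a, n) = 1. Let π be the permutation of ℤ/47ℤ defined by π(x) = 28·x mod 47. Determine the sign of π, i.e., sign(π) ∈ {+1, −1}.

Trace 6: π^k(6) = [6, 27, 4, 18, 34, 12, 7] for k=0..6.
The orbit structure of x ↦ 28x mod 47: 3 orbits of sizes [23, 23, 1].
sign(π) = (−1)^{n − #cycles} = (−1)^{47−3} = (−1)^44 = +1.

+1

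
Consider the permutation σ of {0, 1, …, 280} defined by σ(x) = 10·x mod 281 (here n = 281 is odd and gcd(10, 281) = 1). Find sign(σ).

+1

Orbit of 10 under x↦10x: [10, 100, 157, 165, 245, 202, 53]… (length divides ord_281(10)).
Cycle lengths of π_10 on ℤ/281ℤ: [28, 28, 28, 28, 28, 28, 28, 28, 28, 28, 1]; 11 cycles in total.
Σ(ℓ_i−1) = 281−11 = 270; sign = (−1)^270 = +1.
Zolotarev: (10|281) = +1, matching the cycle-count sign.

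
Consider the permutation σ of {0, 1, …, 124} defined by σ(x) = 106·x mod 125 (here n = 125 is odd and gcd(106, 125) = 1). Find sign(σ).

+1

Trace 106: π^k(106) = [106, 111, 16, 71, 26, 6, 11] for k=0..6.
Decompose π into cycles: lengths [25, 25, 25, 25, 5, 5, 5, 5, 1, 1, 1, 1, 1] (13 cycles, including the fixed point 0).
Σ(ℓ_i−1) = 125−13 = 112; sign = (−1)^112 = +1.
Check: (106/125) = +1 by Zolotarev.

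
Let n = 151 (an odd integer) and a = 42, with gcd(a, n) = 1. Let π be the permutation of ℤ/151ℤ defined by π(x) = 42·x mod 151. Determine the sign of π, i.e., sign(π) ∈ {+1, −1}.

Orbit of 148 under x↦42x: [148, 25, 144, 8, 34, 69, 29]… (length divides ord_151(42)).
The orbit structure of x ↦ 42x mod 151: 3 orbits of sizes [75, 75, 1].
3 cycles on 151: each ℓ→(−1)^(ℓ−1), product (−1)^148 = +1.
Check: (42/151) = +1 by Zolotarev.

+1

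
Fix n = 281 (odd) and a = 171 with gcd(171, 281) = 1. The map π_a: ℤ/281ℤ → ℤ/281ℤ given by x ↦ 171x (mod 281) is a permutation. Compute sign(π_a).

Start at x=264: 264 → 184 → 273 → 37 → 145 → 67 → 217 → … (one orbit).
Cycle lengths of π_171 on ℤ/281ℤ: [280, 1]; 2 cycles in total.
n − c = 281 − 2 = 279; sign = (−1)^279 = -1.

-1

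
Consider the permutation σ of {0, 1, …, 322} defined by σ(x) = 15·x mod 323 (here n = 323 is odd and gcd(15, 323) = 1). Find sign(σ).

Orbit of 256 under x↦15x: [256, 287, 106, 298, 271, 189, 251]… (length divides ord_323(15)).
π_15 has 8 disjoint cycles with lengths [72, 72, 72, 72, 18, 8, 8, 1] on {0,…,322}.
8 cycles on 323: each ℓ→(−1)^(ℓ−1), product (−1)^315 = -1.

-1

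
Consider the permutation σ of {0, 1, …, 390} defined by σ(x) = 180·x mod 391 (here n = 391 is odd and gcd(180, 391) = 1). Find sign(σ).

+1

Orbit of 154 under x↦180x: [154, 350, 49, 218, 140, 176, 9]… (length divides ord_391(180)).
Decompose π into cycles: lengths [176, 176, 22, 16, 1] (5 cycles, including the fixed point 0).
sign(π) = (−1)^{n − #cycles} = (−1)^{391−5} = (−1)^386 = +1.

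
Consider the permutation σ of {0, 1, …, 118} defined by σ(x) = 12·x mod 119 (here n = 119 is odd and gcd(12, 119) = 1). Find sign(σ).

Start at x=36: 36 → 75 → 67 → 90 → 9 → 108 → 106 → … (one orbit).
Cycle lengths of π_12 on ℤ/119ℤ: [48, 48, 16, 6, 1]; 5 cycles in total.
n − c = 119 − 5 = 114; sign = (−1)^114 = +1.

+1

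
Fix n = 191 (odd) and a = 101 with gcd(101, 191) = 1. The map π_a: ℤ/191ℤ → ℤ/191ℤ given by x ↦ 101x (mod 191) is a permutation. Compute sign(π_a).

Start at x=151: 151 → 162 → 127 → 30 → 165 → 48 → 73 → … (one orbit).
π_101 has 2 disjoint cycles with lengths [190, 1] on {0,…,190}.
191 − 2 = 189 transpositions; sign(π) = (−1)^189 = -1.
Via Zolotarev, sign(π_{101}) = (101|191) = -1.

-1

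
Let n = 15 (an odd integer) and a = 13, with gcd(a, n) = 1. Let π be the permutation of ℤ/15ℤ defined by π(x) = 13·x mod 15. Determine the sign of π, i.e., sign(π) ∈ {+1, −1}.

Orbit of 4 under x↦13x: [4, 7, 1, 13]… (length divides ord_15(13)).
The orbit structure of x ↦ 13x mod 15: 6 orbits of sizes [4, 4, 4, 1, 1, 1].
With 6 cycles on 15 points, sign = (−1)^{15−6} = -1.

-1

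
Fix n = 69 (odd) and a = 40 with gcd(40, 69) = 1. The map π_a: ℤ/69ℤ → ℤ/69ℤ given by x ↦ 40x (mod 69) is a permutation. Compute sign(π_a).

Trace 49: π^k(49) = [49, 28, 16, 19, 1, 40, 13] for k=0..6.
Cycle type of π: 22×3 + 1×3; total 6 cycles.
n − c = 69 − 6 = 63; sign = (−1)^63 = -1.

-1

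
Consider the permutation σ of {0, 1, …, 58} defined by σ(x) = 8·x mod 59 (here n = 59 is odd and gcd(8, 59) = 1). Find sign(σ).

-1

Trace 47: π^k(47) = [47, 22, 58, 51, 54, 19, 34] for k=0..6.
The orbit structure of x ↦ 8x mod 59: 2 orbits of sizes [58, 1].
With 2 cycles on 59 points, sign = (−1)^{59−2} = -1.
Zolotarev: (8|59) = -1, matching the cycle-count sign.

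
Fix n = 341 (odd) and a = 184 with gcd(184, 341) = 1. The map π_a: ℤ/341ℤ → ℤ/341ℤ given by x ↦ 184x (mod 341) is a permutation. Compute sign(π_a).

+1

Start at x=202: 202 → 340 → 157 → 244 → 225 → 139 → 1 → … (one orbit).
The orbit structure of x ↦ 184x mod 341: 35 orbits of sizes [10, 10, 10, 10, 10, 10, 10, 10, 10, 10, 10, 10, 10, 10, 10, 10, 10, 10, 10, 10, 10, 10, 10, 10, 10, 10, 10, 10, 10, 10, 10, 10, 10, 10, 1].
n − c = 341 − 35 = 306; sign = (−1)^306 = +1.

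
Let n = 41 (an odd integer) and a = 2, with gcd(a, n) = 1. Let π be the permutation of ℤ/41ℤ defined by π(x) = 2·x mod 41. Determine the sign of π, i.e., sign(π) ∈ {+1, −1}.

Start at x=21: 21 → 1 → 2 → 4 → 8 → 16 → 32 → … (one orbit).
Decompose π into cycles: lengths [20, 20, 1] (3 cycles, including the fixed point 0).
sign(π) = (−1)^{n − #cycles} = (−1)^{41−3} = (−1)^38 = +1.
Via Zolotarev, sign(π_{2}) = (2|41) = +1.

+1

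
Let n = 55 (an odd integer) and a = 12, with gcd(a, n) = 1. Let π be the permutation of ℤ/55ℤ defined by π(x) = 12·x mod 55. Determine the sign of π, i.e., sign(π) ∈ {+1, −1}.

Orbit of 23 under x↦12x: [23, 1, 12, 34]… (length divides ord_55(12)).
Cycle lengths of π_12 on ℤ/55ℤ: [4, 4, 4, 4, 4, 4, 4, 4, 4, 4, 4, 1, 1, 1, 1, 1, 1, 1, 1, 1, 1, 1]; 22 cycles in total.
55 − 22 = 33 transpositions; sign(π) = (−1)^33 = -1.

-1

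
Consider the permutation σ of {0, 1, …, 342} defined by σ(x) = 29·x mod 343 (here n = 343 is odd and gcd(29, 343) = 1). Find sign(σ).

Start at x=274: 274 → 57 → 281 → 260 → 337 → 169 → 99 → … (one orbit).
Decompose π into cycles: lengths [49, 49, 49, 49, 49, 49, 7, 7, 7, 7, 7, 7, 1, 1, 1, 1, 1, 1, 1] (19 cycles, including the fixed point 0).
n − c = 343 − 19 = 324; sign = (−1)^324 = +1.

+1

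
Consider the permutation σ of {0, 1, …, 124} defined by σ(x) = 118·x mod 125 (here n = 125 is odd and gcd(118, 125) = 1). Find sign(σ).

-1

Trace 107: π^k(107) = [107, 1, 118, 49, 32, 26, 68] for k=0..6.
Cycle type of π: 20×5 + 4×6 + 1; total 12 cycles.
n − c = 125 − 12 = 113; sign = (−1)^113 = -1.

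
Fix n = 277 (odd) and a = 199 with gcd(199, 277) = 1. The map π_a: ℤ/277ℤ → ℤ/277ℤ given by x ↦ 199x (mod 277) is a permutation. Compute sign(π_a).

-1

Start at x=235: 235 → 229 → 143 → 203 → 232 → 186 → 173 → … (one orbit).
Cycle lengths of π_199 on ℤ/277ℤ: [276, 1]; 2 cycles in total.
2 cycles on 277: each ℓ→(−1)^(ℓ−1), product (−1)^275 = -1.
Zolotarev: (199|277) = -1, matching the cycle-count sign.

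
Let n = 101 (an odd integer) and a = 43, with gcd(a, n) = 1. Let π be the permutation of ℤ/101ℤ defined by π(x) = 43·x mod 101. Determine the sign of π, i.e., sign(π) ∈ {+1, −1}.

Trace 22: π^k(22) = [22, 37, 76, 36, 33, 5, 13] for k=0..6.
Cycle lengths of π_43 on ℤ/101ℤ: [50, 50, 1]; 3 cycles in total.
Σ(ℓ_i−1) = 101−3 = 98; sign = (−1)^98 = +1.
The Jacobi symbol (43|101) = +1 (Zolotarev) agrees.

+1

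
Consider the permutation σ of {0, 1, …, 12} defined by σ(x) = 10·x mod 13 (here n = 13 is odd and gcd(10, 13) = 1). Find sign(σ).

+1

Trace 4: π^k(4) = [4, 1, 10, 9, 12, 3] for k=0..5.
3 cycles of lengths [6, 6, 1].
13 − 3 = 10 transpositions; sign(π) = (−1)^10 = +1.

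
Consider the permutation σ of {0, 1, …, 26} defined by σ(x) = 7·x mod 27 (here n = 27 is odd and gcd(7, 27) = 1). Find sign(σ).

Trace 22: π^k(22) = [22, 19, 25, 13, 10, 16, 4] for k=0..6.
π_7 has 7 disjoint cycles with lengths [9, 9, 3, 3, 1, 1, 1] on {0,…,26}.
27 − 7 = 20 transpositions; sign(π) = (−1)^20 = +1.
Via Zolotarev, sign(π_{7}) = (7|27) = +1.

+1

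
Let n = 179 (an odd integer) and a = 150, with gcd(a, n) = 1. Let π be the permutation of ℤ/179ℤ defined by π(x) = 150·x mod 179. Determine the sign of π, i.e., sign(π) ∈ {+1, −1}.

Start at x=1: 1 → 150 → 125 → 134 → 52 → 103 → 56 → … (one orbit).
Cycle lengths of π_150 on ℤ/179ℤ: [178, 1]; 2 cycles in total.
179 − 2 = 177 transpositions; sign(π) = (−1)^177 = -1.
Zolotarev: (150|179) = -1, matching the cycle-count sign.

-1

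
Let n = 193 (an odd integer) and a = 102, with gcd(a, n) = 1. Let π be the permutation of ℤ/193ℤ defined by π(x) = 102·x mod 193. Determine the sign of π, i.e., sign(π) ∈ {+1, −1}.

-1

Start at x=82: 82 → 65 → 68 → 181 → 127 → 23 → 30 → … (one orbit).
Cycle type of π: 192 + 1; total 2 cycles.
Σ(ℓ_i−1) = 193−2 = 191; sign = (−1)^191 = -1.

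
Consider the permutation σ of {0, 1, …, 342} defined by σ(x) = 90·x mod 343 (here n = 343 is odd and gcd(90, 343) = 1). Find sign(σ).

-1

Orbit of 92 under x↦90x: [92, 48, 204, 181, 169, 118, 330]… (length divides ord_343(90)).
Cycle lengths of π_90 on ℤ/343ℤ: [98, 98, 98, 14, 14, 14, 2, 2, 2, 1]; 10 cycles in total.
10 cycles on 343: each ℓ→(−1)^(ℓ−1), product (−1)^333 = -1.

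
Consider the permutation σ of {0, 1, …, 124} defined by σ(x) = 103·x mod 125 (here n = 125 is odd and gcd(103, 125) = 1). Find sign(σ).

Orbit of 77 under x↦103x: [77, 56, 18, 104, 87, 86, 108]… (length divides ord_125(103)).
Cycle lengths of π_103 on ℤ/125ℤ: [100, 20, 4, 1]; 4 cycles in total.
Σ(ℓ_i−1) = 125−4 = 121; sign = (−1)^121 = -1.

-1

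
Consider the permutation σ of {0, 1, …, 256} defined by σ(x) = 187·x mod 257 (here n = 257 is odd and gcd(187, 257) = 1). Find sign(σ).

Orbit of 111 under x↦187x: [111, 197, 88, 8, 211, 136, 246]… (length divides ord_257(187)).
Cycle type of π: 64×4 + 1; total 5 cycles.
Σ(ℓ_i−1) = 257−5 = 252; sign = (−1)^252 = +1.

+1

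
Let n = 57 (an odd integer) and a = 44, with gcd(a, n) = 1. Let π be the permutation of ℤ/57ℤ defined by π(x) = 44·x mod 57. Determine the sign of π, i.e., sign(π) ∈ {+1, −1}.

Orbit of 43 under x↦44x: [43, 11, 28, 35, 1, 44, 55]… (length divides ord_57(44)).
The orbit structure of x ↦ 44x mod 57: 6 orbits of sizes [18, 18, 9, 9, 2, 1].
n − c = 57 − 6 = 51; sign = (−1)^51 = -1.

-1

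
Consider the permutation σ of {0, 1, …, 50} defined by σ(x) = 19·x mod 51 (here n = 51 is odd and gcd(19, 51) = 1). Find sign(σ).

Trace 43: π^k(43) = [43, 1, 19, 4, 25, 16, 49] for k=0..6.
9 cycles of lengths [8, 8, 8, 8, 8, 8, 1, 1, 1].
With 9 cycles on 51 points, sign = (−1)^{51−9} = +1.
Via Zolotarev, sign(π_{19}) = (19|51) = +1.

+1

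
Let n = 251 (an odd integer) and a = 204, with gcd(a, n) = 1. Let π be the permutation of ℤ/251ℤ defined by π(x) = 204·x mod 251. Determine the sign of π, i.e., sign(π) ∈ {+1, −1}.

Start at x=25: 25 → 80 → 5 → 16 → 1 → 204 → 201 → … (one orbit).
11 cycles of lengths [25, 25, 25, 25, 25, 25, 25, 25, 25, 25, 1].
n − c = 251 − 11 = 240; sign = (−1)^240 = +1.

+1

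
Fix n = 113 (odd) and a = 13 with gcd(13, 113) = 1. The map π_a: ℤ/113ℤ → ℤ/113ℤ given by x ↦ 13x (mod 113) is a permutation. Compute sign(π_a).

+1

Start at x=15: 15 → 82 → 49 → 72 → 32 → 77 → 97 → … (one orbit).
Decompose π into cycles: lengths [56, 56, 1] (3 cycles, including the fixed point 0).
Σ(ℓ_i−1) = 113−3 = 110; sign = (−1)^110 = +1.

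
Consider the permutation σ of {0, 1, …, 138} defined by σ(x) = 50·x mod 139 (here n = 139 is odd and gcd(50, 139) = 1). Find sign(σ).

Trace 125: π^k(125) = [125, 134, 28, 10, 83, 119, 112] for k=0..6.
2 cycles of lengths [138, 1].
sign(π) = (−1)^{n − #cycles} = (−1)^{139−2} = (−1)^137 = -1.
The Jacobi symbol (50|139) = -1 (Zolotarev) agrees.

-1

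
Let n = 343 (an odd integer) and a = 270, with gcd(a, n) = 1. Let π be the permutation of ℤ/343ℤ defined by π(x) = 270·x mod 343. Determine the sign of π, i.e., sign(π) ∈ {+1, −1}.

Start at x=338: 338 → 22 → 109 → 275 → 162 → 179 → 310 → … (one orbit).
The orbit structure of x ↦ 270x mod 343: 7 orbits of sizes [147, 147, 21, 21, 3, 3, 1].
With 7 cycles on 343 points, sign = (−1)^{343−7} = +1.

+1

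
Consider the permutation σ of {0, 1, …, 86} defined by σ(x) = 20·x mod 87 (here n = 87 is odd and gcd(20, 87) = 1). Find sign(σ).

-1

Orbit of 52 under x↦20x: [52, 83, 7, 53, 16, 59, 49]… (length divides ord_87(20)).
Cycle type of π: 14×4 + 7×4 + 2 + 1; total 10 cycles.
sign(π) = (−1)^{n − #cycles} = (−1)^{87−10} = (−1)^77 = -1.
Zolotarev: (20|87) = -1, matching the cycle-count sign.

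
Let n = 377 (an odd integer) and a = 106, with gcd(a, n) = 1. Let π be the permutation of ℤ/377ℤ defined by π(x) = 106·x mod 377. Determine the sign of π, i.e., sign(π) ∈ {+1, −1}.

+1

Start at x=85: 85 → 339 → 119 → 173 → 242 → 16 → 188 → … (one orbit).
Decompose π into cycles: lengths [84, 84, 84, 84, 28, 12, 1] (7 cycles, including the fixed point 0).
n − c = 377 − 7 = 370; sign = (−1)^370 = +1.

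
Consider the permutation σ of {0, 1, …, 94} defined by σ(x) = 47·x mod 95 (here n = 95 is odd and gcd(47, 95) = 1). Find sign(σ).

Start at x=73: 73 → 11 → 42 → 74 → 58 → 66 → 62 → … (one orbit).
6 cycles of lengths [36, 36, 9, 9, 4, 1].
95 − 6 = 89 transpositions; sign(π) = (−1)^89 = -1.
Via Zolotarev, sign(π_{47}) = (47|95) = -1.

-1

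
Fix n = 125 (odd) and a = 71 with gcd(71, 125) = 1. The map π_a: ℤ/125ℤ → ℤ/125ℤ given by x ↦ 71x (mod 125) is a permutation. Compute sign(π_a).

+1

Orbit of 96 under x↦71x: [96, 66, 61, 81, 1, 71, 41]… (length divides ord_125(71)).
Decompose π into cycles: lengths [25, 25, 25, 25, 5, 5, 5, 5, 1, 1, 1, 1, 1] (13 cycles, including the fixed point 0).
sign(π) = (−1)^{n − #cycles} = (−1)^{125−13} = (−1)^112 = +1.
(71|125)_J = +1 (Zolotarev's lemma cross-check).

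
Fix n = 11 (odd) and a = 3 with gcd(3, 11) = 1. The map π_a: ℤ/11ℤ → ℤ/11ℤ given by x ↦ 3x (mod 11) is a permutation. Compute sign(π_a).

+1

Start at x=1: 1 → 3 → 9 → 5 → 4 → 1 (one orbit).
Cycle lengths of π_3 on ℤ/11ℤ: [5, 5, 1]; 3 cycles in total.
Σ(ℓ_i−1) = 11−3 = 8; sign = (−1)^8 = +1.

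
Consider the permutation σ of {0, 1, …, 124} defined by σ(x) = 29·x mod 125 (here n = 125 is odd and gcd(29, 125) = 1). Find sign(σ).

+1

Start at x=79: 79 → 41 → 64 → 106 → 74 → 21 → 109 → … (one orbit).
7 cycles of lengths [50, 50, 10, 10, 2, 2, 1].
Σ(ℓ_i−1) = 125−7 = 118; sign = (−1)^118 = +1.
(29|125)_J = +1 (Zolotarev's lemma cross-check).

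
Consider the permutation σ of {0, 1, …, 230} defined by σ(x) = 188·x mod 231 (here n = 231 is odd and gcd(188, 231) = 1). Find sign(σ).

Orbit of 188 under x↦188x: [188, 1]… (length divides ord_231(188)).
Decompose π into cycles: lengths [2, 2, 2, 2, 2, 2, 2, 2, 2, 2, 2, 2, 2, 2, 2, 2, 2, 2, 2, 2, 2, 2, 2, 2, 2, 2, 2, 2, 2, 2, 2, 2, 2, 2, 2, 2, 2, 2, 2, 2, 2, 2, 2, 2, 2, 2, 2, 2, 2, 2, 2, 2, 2, 2, 2, 2, 2, 2, 2, 2, 2, 2, 2, 2, 2, 2, 2, 2, 2, 2, 2, 2, 2, 2, 2, 2, 2, 2, 2, 2, 2, 2, 2, 2, 2, 2, 2, 2, 2, 2, 2, 2, 2, 2, 2, 2, 2, 2, 2, 2, 2, 2, 2, 2, 2, 2, 2, 2, 2, 2, 1, 1, 1, 1, 1, 1, 1, 1, 1, 1, 1] (121 cycles, including the fixed point 0).
231 − 121 = 110 transpositions; sign(π) = (−1)^110 = +1.
Zolotarev: (188|231) = +1, matching the cycle-count sign.

+1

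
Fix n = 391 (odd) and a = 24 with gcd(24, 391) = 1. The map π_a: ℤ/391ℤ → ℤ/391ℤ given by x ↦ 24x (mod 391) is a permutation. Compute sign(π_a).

-1

Start at x=208: 208 → 300 → 162 → 369 → 254 → 231 → 70 → … (one orbit).
Decompose π into cycles: lengths [16, 16, 16, 16, 16, 16, 16, 16, 16, 16, 16, 16, 16, 16, 16, 16, 16, 16, 16, 16, 16, 16, 16, 1, 1, 1, 1, 1, 1, 1, 1, 1, 1, 1, 1, 1, 1, 1, 1, 1, 1, 1, 1, 1, 1, 1] (46 cycles, including the fixed point 0).
n − c = 391 − 46 = 345; sign = (−1)^345 = -1.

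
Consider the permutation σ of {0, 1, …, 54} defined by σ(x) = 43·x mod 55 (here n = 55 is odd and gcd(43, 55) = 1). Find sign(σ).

Trace 34: π^k(34) = [34, 32, 1, 43] for k=0..3.
π_43 has 17 disjoint cycles with lengths [4, 4, 4, 4, 4, 4, 4, 4, 4, 4, 4, 2, 2, 2, 2, 2, 1] on {0,…,54}.
sign(π) = (−1)^{n − #cycles} = (−1)^{55−17} = (−1)^38 = +1.
Via Zolotarev, sign(π_{43}) = (43|55) = +1.

+1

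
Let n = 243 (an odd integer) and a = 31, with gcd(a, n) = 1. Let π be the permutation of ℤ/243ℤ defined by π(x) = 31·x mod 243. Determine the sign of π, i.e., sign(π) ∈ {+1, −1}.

+1

Start at x=22: 22 → 196 → 1 → 31 → 232 → 145 → 121 → … (one orbit).
Decompose π into cycles: lengths [81, 81, 27, 27, 9, 9, 3, 3, 1, 1, 1] (11 cycles, including the fixed point 0).
243 − 11 = 232 transpositions; sign(π) = (−1)^232 = +1.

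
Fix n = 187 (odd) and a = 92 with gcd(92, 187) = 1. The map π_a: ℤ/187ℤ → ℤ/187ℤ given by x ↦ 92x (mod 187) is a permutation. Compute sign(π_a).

-1

Orbit of 147 under x↦92x: [147, 60, 97, 135, 78, 70, 82]… (length divides ord_187(92)).
π_92 has 6 disjoint cycles with lengths [80, 80, 16, 5, 5, 1] on {0,…,186}.
Σ(ℓ_i−1) = 187−6 = 181; sign = (−1)^181 = -1.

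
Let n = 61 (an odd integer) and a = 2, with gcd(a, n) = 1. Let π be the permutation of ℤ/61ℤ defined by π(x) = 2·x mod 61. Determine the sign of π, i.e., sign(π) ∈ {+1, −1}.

-1

Orbit of 29 under x↦2x: [29, 58, 55, 49, 37, 13, 26]… (length divides ord_61(2)).
Cycle lengths of π_2 on ℤ/61ℤ: [60, 1]; 2 cycles in total.
2 cycles on 61: each ℓ→(−1)^(ℓ−1), product (−1)^59 = -1.
(2|61)_J = -1 (Zolotarev's lemma cross-check).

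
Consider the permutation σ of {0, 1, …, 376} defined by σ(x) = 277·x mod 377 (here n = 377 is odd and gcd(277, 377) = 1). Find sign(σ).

+1

Trace 1: π^k(1) = [1, 277, 198, 181, 373, 23, 339] for k=0..6.
15 cycles of lengths [42, 42, 42, 42, 42, 42, 42, 42, 7, 7, 7, 7, 6, 6, 1].
With 15 cycles on 377 points, sign = (−1)^{377−15} = +1.
(277|377)_J = +1 (Zolotarev's lemma cross-check).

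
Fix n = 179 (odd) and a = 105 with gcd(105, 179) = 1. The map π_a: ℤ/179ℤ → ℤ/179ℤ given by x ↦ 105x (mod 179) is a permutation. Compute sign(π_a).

-1

Start at x=104: 104 → 1 → 105 → 106 → 32 → 138 → 170 → … (one orbit).
π_105 has 2 disjoint cycles with lengths [178, 1] on {0,…,178}.
Σ(ℓ_i−1) = 179−2 = 177; sign = (−1)^177 = -1.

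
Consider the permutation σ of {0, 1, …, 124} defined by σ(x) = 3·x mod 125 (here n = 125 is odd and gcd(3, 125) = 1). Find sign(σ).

Start at x=93: 93 → 29 → 87 → 11 → 33 → 99 → 47 → … (one orbit).
Cycle lengths of π_3 on ℤ/125ℤ: [100, 20, 4, 1]; 4 cycles in total.
sign(π) = (−1)^{n − #cycles} = (−1)^{125−4} = (−1)^121 = -1.
(3|125)_J = -1 (Zolotarev's lemma cross-check).

-1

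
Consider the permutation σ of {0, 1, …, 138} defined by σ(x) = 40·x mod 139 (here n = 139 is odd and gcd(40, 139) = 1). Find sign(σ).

Trace 103: π^k(103) = [103, 89, 85, 64, 58, 96, 87] for k=0..6.
Cycle type of π: 138 + 1; total 2 cycles.
139 − 2 = 137 transpositions; sign(π) = (−1)^137 = -1.
The Jacobi symbol (40|139) = -1 (Zolotarev) agrees.

-1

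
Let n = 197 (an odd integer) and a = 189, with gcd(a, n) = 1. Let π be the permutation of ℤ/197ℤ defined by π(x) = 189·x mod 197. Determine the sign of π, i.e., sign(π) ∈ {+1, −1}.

-1

Orbit of 110 under x↦189x: [110, 105, 145, 22, 21, 29, 162]… (length divides ord_197(189)).
π_189 has 2 disjoint cycles with lengths [196, 1] on {0,…,196}.
Σ(ℓ_i−1) = 197−2 = 195; sign = (−1)^195 = -1.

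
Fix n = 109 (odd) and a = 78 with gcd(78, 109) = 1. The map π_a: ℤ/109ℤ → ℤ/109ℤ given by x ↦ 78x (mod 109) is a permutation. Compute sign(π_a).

Trace 5: π^k(5) = [5, 63, 9, 48, 38, 21, 3] for k=0..6.
π_78 has 5 disjoint cycles with lengths [27, 27, 27, 27, 1] on {0,…,108}.
sign(π) = (−1)^{n − #cycles} = (−1)^{109−5} = (−1)^104 = +1.
Zolotarev: (78|109) = +1, matching the cycle-count sign.

+1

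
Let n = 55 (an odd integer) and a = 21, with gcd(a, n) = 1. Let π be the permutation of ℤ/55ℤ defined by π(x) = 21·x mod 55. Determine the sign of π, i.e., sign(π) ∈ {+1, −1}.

Start at x=21: 21 → 1 → 21 (one orbit).
Decompose π into cycles: lengths [2, 2, 2, 2, 2, 2, 2, 2, 2, 2, 2, 2, 2, 2, 2, 2, 2, 2, 2, 2, 2, 2, 2, 2, 2, 1, 1, 1, 1, 1] (30 cycles, including the fixed point 0).
30 cycles on 55: each ℓ→(−1)^(ℓ−1), product (−1)^25 = -1.

-1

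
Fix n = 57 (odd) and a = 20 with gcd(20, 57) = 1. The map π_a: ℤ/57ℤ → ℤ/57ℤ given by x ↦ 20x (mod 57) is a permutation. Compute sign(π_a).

Orbit of 20 under x↦20x: [20, 1]… (length divides ord_57(20)).
Cycle type of π: 2×19 + 1×19; total 38 cycles.
With 38 cycles on 57 points, sign = (−1)^{57−38} = -1.

-1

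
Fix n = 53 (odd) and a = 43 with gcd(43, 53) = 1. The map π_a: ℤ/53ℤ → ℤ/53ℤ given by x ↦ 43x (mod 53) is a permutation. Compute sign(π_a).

Start at x=25: 25 → 15 → 9 → 16 → 52 → 10 → 6 → … (one orbit).
Cycle lengths of π_43 on ℤ/53ℤ: [26, 26, 1]; 3 cycles in total.
n − c = 53 − 3 = 50; sign = (−1)^50 = +1.
Check: (43/53) = +1 by Zolotarev.

+1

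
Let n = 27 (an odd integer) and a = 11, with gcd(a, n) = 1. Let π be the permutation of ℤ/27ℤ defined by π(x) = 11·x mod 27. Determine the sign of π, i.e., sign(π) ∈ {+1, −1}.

Orbit of 13 under x↦11x: [13, 8, 7, 23, 10, 2, 22]… (length divides ord_27(11)).
The orbit structure of x ↦ 11x mod 27: 4 orbits of sizes [18, 6, 2, 1].
27 − 4 = 23 transpositions; sign(π) = (−1)^23 = -1.
The Jacobi symbol (11|27) = -1 (Zolotarev) agrees.

-1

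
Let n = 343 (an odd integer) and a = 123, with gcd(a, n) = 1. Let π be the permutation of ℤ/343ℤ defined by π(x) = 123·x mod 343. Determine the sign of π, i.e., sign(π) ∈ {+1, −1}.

Orbit of 106 under x↦123x: [106, 4, 149, 148, 25, 331, 239]… (length divides ord_343(123)).
Decompose π into cycles: lengths [147, 147, 21, 21, 3, 3, 1] (7 cycles, including the fixed point 0).
n − c = 343 − 7 = 336; sign = (−1)^336 = +1.
(123|343)_J = +1 (Zolotarev's lemma cross-check).

+1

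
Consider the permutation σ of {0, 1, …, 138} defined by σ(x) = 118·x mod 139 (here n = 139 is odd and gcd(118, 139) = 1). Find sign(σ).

Trace 52: π^k(52) = [52, 20, 136, 63, 67, 122, 79] for k=0..6.
The orbit structure of x ↦ 118x mod 139: 3 orbits of sizes [69, 69, 1].
sign(π) = (−1)^{n − #cycles} = (−1)^{139−3} = (−1)^136 = +1.

+1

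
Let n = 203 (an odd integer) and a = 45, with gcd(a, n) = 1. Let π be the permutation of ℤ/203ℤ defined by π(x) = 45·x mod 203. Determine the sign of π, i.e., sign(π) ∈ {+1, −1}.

Trace 165: π^k(165) = [165, 117, 190, 24, 65, 83, 81] for k=0..6.
The orbit structure of x ↦ 45x mod 203: 10 orbits of sizes [42, 42, 42, 42, 7, 7, 7, 7, 6, 1].
sign(π) = (−1)^{n − #cycles} = (−1)^{203−10} = (−1)^193 = -1.

-1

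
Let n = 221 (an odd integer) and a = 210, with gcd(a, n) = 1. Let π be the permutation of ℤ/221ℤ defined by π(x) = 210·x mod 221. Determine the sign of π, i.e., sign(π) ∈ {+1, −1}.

+1

Orbit of 43 under x↦210x: [43, 190, 120, 6, 155, 63, 191]… (length divides ord_221(210)).
Cycle lengths of π_210 on ℤ/221ℤ: [48, 48, 48, 48, 16, 12, 1]; 7 cycles in total.
With 7 cycles on 221 points, sign = (−1)^{221−7} = +1.
Via Zolotarev, sign(π_{210}) = (210|221) = +1.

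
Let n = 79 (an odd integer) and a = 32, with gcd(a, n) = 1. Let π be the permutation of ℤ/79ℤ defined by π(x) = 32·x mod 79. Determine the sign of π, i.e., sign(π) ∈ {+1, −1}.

Trace 52: π^k(52) = [52, 5, 2, 64, 73, 45, 18] for k=0..6.
The orbit structure of x ↦ 32x mod 79: 3 orbits of sizes [39, 39, 1].
sign(π) = (−1)^{n − #cycles} = (−1)^{79−3} = (−1)^76 = +1.
(32|79)_J = +1 (Zolotarev's lemma cross-check).

+1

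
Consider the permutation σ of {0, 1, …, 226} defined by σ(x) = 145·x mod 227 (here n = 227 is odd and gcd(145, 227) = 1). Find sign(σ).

-1

Start at x=200: 200 → 171 → 52 → 49 → 68 → 99 → 54 → … (one orbit).
Cycle lengths of π_145 on ℤ/227ℤ: [226, 1]; 2 cycles in total.
2 cycles on 227: each ℓ→(−1)^(ℓ−1), product (−1)^225 = -1.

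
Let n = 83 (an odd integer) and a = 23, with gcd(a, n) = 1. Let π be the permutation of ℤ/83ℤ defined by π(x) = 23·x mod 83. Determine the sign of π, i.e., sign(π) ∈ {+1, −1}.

Trace 7: π^k(7) = [7, 78, 51, 11, 4, 9, 41] for k=0..6.
3 cycles of lengths [41, 41, 1].
n − c = 83 − 3 = 80; sign = (−1)^80 = +1.
Zolotarev: (23|83) = +1, matching the cycle-count sign.

+1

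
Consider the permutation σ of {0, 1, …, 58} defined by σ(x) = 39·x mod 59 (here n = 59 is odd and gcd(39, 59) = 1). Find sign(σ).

-1

Trace 2: π^k(2) = [2, 19, 33, 48, 43, 25, 31] for k=0..6.
Cycle type of π: 58 + 1; total 2 cycles.
2 cycles on 59: each ℓ→(−1)^(ℓ−1), product (−1)^57 = -1.
Zolotarev: (39|59) = -1, matching the cycle-count sign.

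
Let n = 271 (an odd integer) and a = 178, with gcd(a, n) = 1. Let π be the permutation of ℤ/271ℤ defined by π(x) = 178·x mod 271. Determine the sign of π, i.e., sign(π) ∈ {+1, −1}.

Trace 125: π^k(125) = [125, 28, 106, 169, 1, 178, 248] for k=0..6.
π_178 has 31 disjoint cycles with lengths [9, 9, 9, 9, 9, 9, 9, 9, 9, 9, 9, 9, 9, 9, 9, 9, 9, 9, 9, 9, 9, 9, 9, 9, 9, 9, 9, 9, 9, 9, 1] on {0,…,270}.
31 cycles on 271: each ℓ→(−1)^(ℓ−1), product (−1)^240 = +1.

+1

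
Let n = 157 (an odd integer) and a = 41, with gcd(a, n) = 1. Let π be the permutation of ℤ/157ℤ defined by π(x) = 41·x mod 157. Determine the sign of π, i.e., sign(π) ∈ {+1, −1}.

Orbit of 8 under x↦41x: [8, 14, 103, 141, 129, 108, 32]… (length divides ord_157(41)).
Decompose π into cycles: lengths [52, 52, 52, 1] (4 cycles, including the fixed point 0).
n − c = 157 − 4 = 153; sign = (−1)^153 = -1.
Check: (41/157) = -1 by Zolotarev.

-1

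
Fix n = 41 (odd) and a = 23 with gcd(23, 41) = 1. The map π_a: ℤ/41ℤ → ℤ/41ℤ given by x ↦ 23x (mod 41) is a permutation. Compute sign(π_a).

Start at x=37: 37 → 31 → 16 → 40 → 18 → 4 → 10 → … (one orbit).
Decompose π into cycles: lengths [10, 10, 10, 10, 1] (5 cycles, including the fixed point 0).
With 5 cycles on 41 points, sign = (−1)^{41−5} = +1.
Zolotarev: (23|41) = +1, matching the cycle-count sign.

+1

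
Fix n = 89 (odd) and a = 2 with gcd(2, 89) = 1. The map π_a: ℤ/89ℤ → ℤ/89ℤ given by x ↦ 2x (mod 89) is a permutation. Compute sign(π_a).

Trace 32: π^k(32) = [32, 64, 39, 78, 67, 45, 1] for k=0..6.
The orbit structure of x ↦ 2x mod 89: 9 orbits of sizes [11, 11, 11, 11, 11, 11, 11, 11, 1].
n − c = 89 − 9 = 80; sign = (−1)^80 = +1.
Zolotarev: (2|89) = +1, matching the cycle-count sign.

+1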